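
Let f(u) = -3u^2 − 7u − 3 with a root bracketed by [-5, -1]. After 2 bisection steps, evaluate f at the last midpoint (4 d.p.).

-1.0000

m = -3, f(m) = -9 (−); new bracket [-3, -1]
m = -2, f(m) = -1 (−); new bracket [-2, -1]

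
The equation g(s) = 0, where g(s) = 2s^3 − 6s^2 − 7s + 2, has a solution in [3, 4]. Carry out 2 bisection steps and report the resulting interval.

g(3.5) = -10.25 < 0, so the root lies in [3.5, 4]
g(3.75) = -3.15625 < 0, so the root lies in [3.75, 4]

[3.75, 4]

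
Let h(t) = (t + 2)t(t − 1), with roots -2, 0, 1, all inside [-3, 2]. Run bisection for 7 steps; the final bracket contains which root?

-2

h(-0.5) = 1.125 > 0, so the root lies in [-3, -0.5]
h(-1.75) = 1.203125 > 0, so the root lies in [-3, -1.75]
h(-2.375) = -3.005859 < 0, so the root lies in [-2.375, -1.75]
h(-2.0625) = -0.3948 < 0, so the root lies in [-2.0625, -1.75]
h(-1.90625) = 0.5194 > 0, so the root lies in [-2.0625, -1.90625]
h(-1.984375) = 0.0925 > 0, so the root lies in [-2.0625, -1.984375]
h(-2.0234375) = -0.1434 < 0, so the root lies in [-2.0234375, -1.984375]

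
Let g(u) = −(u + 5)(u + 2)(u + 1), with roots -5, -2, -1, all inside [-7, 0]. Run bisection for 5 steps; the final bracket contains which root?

-5

g(-3.5) = -5.625 < 0, so the root lies in [-7, -3.5]
g(-5.25) = 3.453125 > 0, so the root lies in [-5.25, -3.5]
g(-4.375) = -5.009766 < 0, so the root lies in [-5.25, -4.375]
g(-4.8125) = -2.0105 < 0, so the root lies in [-5.25, -4.8125]
g(-5.03125) = 0.3819 > 0, so the root lies in [-5.03125, -4.8125]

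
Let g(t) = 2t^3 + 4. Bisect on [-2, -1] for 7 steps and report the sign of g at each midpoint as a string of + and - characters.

-+----+

t = -1.5 gives g = -2.75, negative; keep [-1.5, -1]
t = -1.25 gives g = 0.09375, positive; keep [-1.5, -1.25]
t = -1.375 gives g = -1.199219, negative; keep [-1.375, -1.25]
t = -1.3125 gives g = -0.522, negative; keep [-1.3125, -1.25]
t = -1.28125 gives g = -0.2066, negative; keep [-1.28125, -1.25]
t = -1.265625 gives g = -0.0546, negative; keep [-1.265625, -1.25]
t = -1.2578125 gives g = 0.02, positive; keep [-1.265625, -1.2578125]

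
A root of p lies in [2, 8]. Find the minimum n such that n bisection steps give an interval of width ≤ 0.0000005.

24

Width after n steps is 6/2^n. Need 2^n ≥ 6/0.0000005 = 12000000.
2^23 = 8388608 < 12000000 ≤ 2^24 = 16777216, so n = 24.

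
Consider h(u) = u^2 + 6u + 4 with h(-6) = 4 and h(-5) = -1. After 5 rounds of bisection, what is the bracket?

[-5.25, -5.21875]

m = -5.5, h(m) = 1.25 (+); new bracket [-5.5, -5]
m = -5.25, h(m) = 0.0625 (+); new bracket [-5.25, -5]
m = -5.125, h(m) = -0.484375 (−); new bracket [-5.25, -5.125]
m = -5.1875, h(m) = -0.2148 (−); new bracket [-5.25, -5.1875]
m = -5.21875, h(m) = -0.0771 (−); new bracket [-5.25, -5.21875]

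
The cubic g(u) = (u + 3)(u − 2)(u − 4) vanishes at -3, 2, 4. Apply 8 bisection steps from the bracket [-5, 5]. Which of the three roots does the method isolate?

-3

m = 0, g(m) = 24 (+); new bracket [-5, 0]
m = -2.5, g(m) = 14.625 (+); new bracket [-5, -2.5]
m = -3.75, g(m) = -33.421875 (−); new bracket [-3.75, -2.5]
m = -3.125, g(m) = -4.5645 (−); new bracket [-3.125, -2.5]
m = -2.8125, g(m) = 6.1472 (+); new bracket [-3.125, -2.8125]
m = -2.96875, g(m) = 1.0821 (+); new bracket [-3.125, -2.96875]
m = -3.046875, g(m) = -1.6671 (−); new bracket [-3.046875, -2.96875]
m = -3.0078125, g(m) = -0.2742 (−); new bracket [-3.0078125, -2.96875]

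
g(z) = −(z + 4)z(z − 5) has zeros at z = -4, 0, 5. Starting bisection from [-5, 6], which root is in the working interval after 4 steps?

g(0.5) = 10.125 > 0, so the root lies in [0.5, 6]
g(3.25) = 41.234375 > 0, so the root lies in [3.25, 6]
g(4.625) = 14.958984 > 0, so the root lies in [4.625, 6]
g(5.3125) = -15.4602 < 0, so the root lies in [4.625, 5.3125]

5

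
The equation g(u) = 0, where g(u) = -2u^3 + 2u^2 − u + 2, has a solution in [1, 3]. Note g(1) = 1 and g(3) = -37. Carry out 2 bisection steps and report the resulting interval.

g(2) = -8 < 0, so the root lies in [1, 2]
g(1.5) = -1.75 < 0, so the root lies in [1, 1.5]

[1, 1.5]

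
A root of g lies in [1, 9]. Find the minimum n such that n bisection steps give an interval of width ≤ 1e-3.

Width after n steps is 8/2^n. Need 2^n ≥ 8/1e-3 = 8000.
2^12 = 4096 < 8000 ≤ 2^13 = 8192, so n = 13.

13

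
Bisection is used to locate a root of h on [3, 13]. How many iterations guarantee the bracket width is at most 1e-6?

Width after n steps is 10/2^n. Need 2^n ≥ 10/1e-6 = 10000000.
2^23 = 8388608 < 10000000 ≤ 2^24 = 16777216, so n = 24.

24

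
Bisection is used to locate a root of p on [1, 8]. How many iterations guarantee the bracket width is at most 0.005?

Width after n steps is 7/2^n. Need 2^n ≥ 7/0.005 = 1400.
2^10 = 1024 < 1400 ≤ 2^11 = 2048, so n = 11.

11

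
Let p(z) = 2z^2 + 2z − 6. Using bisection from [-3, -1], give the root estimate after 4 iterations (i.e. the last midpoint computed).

-2.375

z = -2 gives p = -2, negative; keep [-3, -2]
z = -2.5 gives p = 1.5, positive; keep [-2.5, -2]
z = -2.25 gives p = -0.375, negative; keep [-2.5, -2.25]
z = -2.375 gives p = 0.5312, positive; keep [-2.375, -2.25]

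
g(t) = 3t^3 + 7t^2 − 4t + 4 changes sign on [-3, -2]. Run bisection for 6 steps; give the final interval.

[-2.953125, -2.9375]

g(-2.5) = 10.875 > 0, so the root lies in [-3, -2.5]
g(-2.75) = 5.546875 > 0, so the root lies in [-3, -2.75]
g(-2.875) = 2.068359 > 0, so the root lies in [-3, -2.875]
g(-2.9375) = 0.1101 > 0, so the root lies in [-3, -2.9375]
g(-2.96875) = -0.9257 < 0, so the root lies in [-2.96875, -2.9375]
g(-2.953125) = -0.403 < 0, so the root lies in [-2.953125, -2.9375]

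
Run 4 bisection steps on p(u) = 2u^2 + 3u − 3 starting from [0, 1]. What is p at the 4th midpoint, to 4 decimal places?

0.0078

midpoint 0.5: p = -1 < 0 → [0.5, 1]
midpoint 0.75: p = 0.375 > 0 → [0.5, 0.75]
midpoint 0.625: p = -0.34375 < 0 → [0.625, 0.75]
midpoint 0.6875: p = 0.0078 > 0 → [0.625, 0.6875]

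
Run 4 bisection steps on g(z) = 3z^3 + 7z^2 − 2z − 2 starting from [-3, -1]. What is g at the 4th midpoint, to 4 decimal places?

2.0449

midpoint -2: g = 6 > 0 → [-3, -2]
midpoint -2.5: g = -0.125 < 0 → [-2.5, -2]
midpoint -2.25: g = 3.765625 > 0 → [-2.5, -2.25]
midpoint -2.375: g = 2.0449 > 0 → [-2.5, -2.375]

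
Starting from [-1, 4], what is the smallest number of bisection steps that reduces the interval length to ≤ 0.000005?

Width after n steps is 5/2^n. Need 2^n ≥ 5/0.000005 = 1000000.
2^19 = 524288 < 1000000 ≤ 2^20 = 1048576, so n = 20.

20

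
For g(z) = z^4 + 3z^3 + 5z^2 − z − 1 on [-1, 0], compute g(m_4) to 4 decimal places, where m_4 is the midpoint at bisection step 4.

m = -0.5, g(m) = 0.4375 (+); new bracket [-0.5, 0]
m = -0.25, g(m) = -0.480469 (−); new bracket [-0.5, -0.25]
m = -0.375, g(m) = -0.060303 (−); new bracket [-0.5, -0.375]
m = -0.4375, g(m) = 0.1799 (+); new bracket [-0.4375, -0.375]

0.1799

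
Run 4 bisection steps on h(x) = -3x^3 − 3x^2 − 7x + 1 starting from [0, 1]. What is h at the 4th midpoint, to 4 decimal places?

-0.4377

m = 0.5, h(m) = -3.625 (−); new bracket [0, 0.5]
m = 0.25, h(m) = -0.984375 (−); new bracket [0, 0.25]
m = 0.125, h(m) = 0.072266 (+); new bracket [0.125, 0.25]
m = 0.1875, h(m) = -0.4377 (−); new bracket [0.125, 0.1875]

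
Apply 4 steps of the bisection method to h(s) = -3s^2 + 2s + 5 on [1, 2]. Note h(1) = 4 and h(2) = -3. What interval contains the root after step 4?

midpoint 1.5: h = 1.25 > 0 → [1.5, 2]
midpoint 1.75: h = -0.6875 < 0 → [1.5, 1.75]
midpoint 1.625: h = 0.328125 > 0 → [1.625, 1.75]
midpoint 1.6875: h = -0.168 < 0 → [1.625, 1.6875]

[1.625, 1.6875]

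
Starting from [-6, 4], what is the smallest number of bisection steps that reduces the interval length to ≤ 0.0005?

Width after n steps is 10/2^n. Need 2^n ≥ 10/0.0005 = 20000.
2^14 = 16384 < 20000 ≤ 2^15 = 32768, so n = 15.

15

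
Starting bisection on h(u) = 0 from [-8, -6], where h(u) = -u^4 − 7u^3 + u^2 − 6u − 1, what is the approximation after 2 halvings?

u = -7 gives h = 90, positive; keep [-8, -7]
u = -7.5 gives h = -110.6875, negative; keep [-7.5, -7]

-7.5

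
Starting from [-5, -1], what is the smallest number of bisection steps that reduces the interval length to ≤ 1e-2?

9

Width after n steps is 4/2^n. Need 2^n ≥ 4/1e-2 = 400.
2^8 = 256 < 400 ≤ 2^9 = 512, so n = 9.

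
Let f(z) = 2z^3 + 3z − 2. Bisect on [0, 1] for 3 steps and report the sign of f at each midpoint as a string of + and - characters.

-++

midpoint 0.5: f = -0.25 < 0 → [0.5, 1]
midpoint 0.75: f = 1.09375 > 0 → [0.5, 0.75]
midpoint 0.625: f = 0.363281 > 0 → [0.5, 0.625]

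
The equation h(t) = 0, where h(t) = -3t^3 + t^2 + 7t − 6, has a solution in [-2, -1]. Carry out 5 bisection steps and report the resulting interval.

t = -1.5 gives h = -4.125, negative; keep [-2, -1.5]
t = -1.75 gives h = 0.890625, positive; keep [-1.75, -1.5]
t = -1.625 gives h = -1.861328, negative; keep [-1.75, -1.625]
t = -1.6875 gives h = -0.5486, negative; keep [-1.75, -1.6875]
t = -1.71875 gives h = 0.1549, positive; keep [-1.71875, -1.6875]

[-1.71875, -1.6875]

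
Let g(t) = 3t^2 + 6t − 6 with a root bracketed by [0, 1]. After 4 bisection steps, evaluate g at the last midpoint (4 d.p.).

midpoint 0.5: g = -2.25 < 0 → [0.5, 1]
midpoint 0.75: g = 0.1875 > 0 → [0.5, 0.75]
midpoint 0.625: g = -1.078125 < 0 → [0.625, 0.75]
midpoint 0.6875: g = -0.457 < 0 → [0.6875, 0.75]

-0.4570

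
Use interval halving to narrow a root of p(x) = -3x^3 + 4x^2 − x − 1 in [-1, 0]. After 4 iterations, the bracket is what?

p(-0.5) = 0.875 > 0, so the root lies in [-0.5, 0]
p(-0.25) = -0.453125 < 0, so the root lies in [-0.5, -0.25]
p(-0.375) = 0.095703 > 0, so the root lies in [-0.375, -0.25]
p(-0.3125) = -0.2053 < 0, so the root lies in [-0.375, -0.3125]

[-0.375, -0.3125]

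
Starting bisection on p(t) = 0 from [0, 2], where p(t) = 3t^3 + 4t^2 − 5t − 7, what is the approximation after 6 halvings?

1.28125

t = 1 gives p = -5, negative; keep [1, 2]
t = 1.5 gives p = 4.625, positive; keep [1, 1.5]
t = 1.25 gives p = -1.140625, negative; keep [1.25, 1.5]
t = 1.375 gives p = 1.4863, positive; keep [1.25, 1.375]
t = 1.3125 gives p = 0.1111, positive; keep [1.25, 1.3125]
t = 1.28125 gives p = -0.5299, negative; keep [1.28125, 1.3125]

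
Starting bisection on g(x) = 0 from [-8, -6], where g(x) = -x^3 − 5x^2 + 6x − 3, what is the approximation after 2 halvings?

-6.5

m = -7, g(m) = 53 (+); new bracket [-7, -6]
m = -6.5, g(m) = 21.375 (+); new bracket [-6.5, -6]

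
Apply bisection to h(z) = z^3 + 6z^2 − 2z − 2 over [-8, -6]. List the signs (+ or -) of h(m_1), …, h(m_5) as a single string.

midpoint -7: h = -37 < 0 → [-7, -6]
midpoint -6.5: h = -10.125 < 0 → [-6.5, -6]
midpoint -6.25: h = 0.734375 > 0 → [-6.5, -6.25]
midpoint -6.375: h = -4.4902 < 0 → [-6.375, -6.25]
midpoint -6.3125: h = -1.8274 < 0 → [-6.3125, -6.25]

--+--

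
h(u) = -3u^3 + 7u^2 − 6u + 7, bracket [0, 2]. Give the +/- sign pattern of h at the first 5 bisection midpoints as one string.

h(1) = 5 > 0, so the root lies in [1, 2]
h(1.5) = 3.625 > 0, so the root lies in [1.5, 2]
h(1.75) = 1.859375 > 0, so the root lies in [1.75, 2]
h(1.875) = 0.584 > 0, so the root lies in [1.875, 2]
h(1.9375) = -0.1672 < 0, so the root lies in [1.875, 1.9375]

++++-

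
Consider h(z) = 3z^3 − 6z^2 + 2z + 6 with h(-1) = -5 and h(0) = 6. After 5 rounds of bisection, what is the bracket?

[-0.75, -0.71875]

z = -0.5 gives h = 3.125, positive; keep [-1, -0.5]
z = -0.75 gives h = -0.140625, negative; keep [-0.75, -0.5]
z = -0.625 gives h = 1.673828, positive; keep [-0.75, -0.625]
z = -0.6875 gives h = 0.8142, positive; keep [-0.75, -0.6875]
z = -0.71875 gives h = 0.349, positive; keep [-0.75, -0.71875]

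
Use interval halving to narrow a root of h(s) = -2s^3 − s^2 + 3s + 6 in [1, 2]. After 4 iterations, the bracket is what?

s = 1.5 gives h = 1.5, positive; keep [1.5, 2]
s = 1.75 gives h = -2.53125, negative; keep [1.5, 1.75]
s = 1.625 gives h = -0.347656, negative; keep [1.5, 1.625]
s = 1.5625 gives h = 0.6167, positive; keep [1.5625, 1.625]

[1.5625, 1.625]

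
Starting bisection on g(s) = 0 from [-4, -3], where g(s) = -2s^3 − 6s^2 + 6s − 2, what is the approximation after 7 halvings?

-3.8515625

s = -3.5 gives g = -10.75, negative; keep [-4, -3.5]
s = -3.75 gives g = -3.40625, negative; keep [-4, -3.75]
s = -3.875 gives g = 1.027344, positive; keep [-3.875, -3.75]
s = -3.8125 gives g = -1.2554, negative; keep [-3.875, -3.8125]
s = -3.84375 gives g = -0.1307, negative; keep [-3.875, -3.84375]
s = -3.859375 gives g = 0.4441, positive; keep [-3.859375, -3.84375]
s = -3.8515625 gives g = 0.1557, positive; keep [-3.8515625, -3.84375]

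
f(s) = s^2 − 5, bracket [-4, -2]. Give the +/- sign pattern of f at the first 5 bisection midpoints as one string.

+++--

midpoint -3: f = 4 > 0 → [-3, -2]
midpoint -2.5: f = 1.25 > 0 → [-2.5, -2]
midpoint -2.25: f = 0.0625 > 0 → [-2.25, -2]
midpoint -2.125: f = -0.4844 < 0 → [-2.25, -2.125]
midpoint -2.1875: f = -0.2148 < 0 → [-2.25, -2.1875]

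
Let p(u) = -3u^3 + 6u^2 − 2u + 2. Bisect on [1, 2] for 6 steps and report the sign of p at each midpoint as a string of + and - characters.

midpoint 1.5: p = 2.375 > 0 → [1.5, 2]
midpoint 1.75: p = 0.796875 > 0 → [1.75, 2]
midpoint 1.875: p = -0.431641 < 0 → [1.75, 1.875]
midpoint 1.8125: p = 0.2229 > 0 → [1.8125, 1.875]
midpoint 1.84375: p = -0.094 < 0 → [1.8125, 1.84375]
midpoint 1.828125: p = 0.067 > 0 → [1.828125, 1.84375]

++-+-+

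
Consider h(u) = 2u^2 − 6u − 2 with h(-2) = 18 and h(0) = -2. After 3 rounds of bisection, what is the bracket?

m = -1, h(m) = 6 (+); new bracket [-1, 0]
m = -0.5, h(m) = 1.5 (+); new bracket [-0.5, 0]
m = -0.25, h(m) = -0.375 (−); new bracket [-0.5, -0.25]

[-0.5, -0.25]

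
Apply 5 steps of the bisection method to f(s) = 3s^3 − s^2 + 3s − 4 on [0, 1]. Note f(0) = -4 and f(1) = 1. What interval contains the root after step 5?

[0.875, 0.90625]

m = 0.5, f(m) = -2.375 (−); new bracket [0.5, 1]
m = 0.75, f(m) = -1.046875 (−); new bracket [0.75, 1]
m = 0.875, f(m) = -0.130859 (−); new bracket [0.875, 1]
m = 0.9375, f(m) = 0.4055 (+); new bracket [0.875, 0.9375]
m = 0.90625, f(m) = 0.1303 (+); new bracket [0.875, 0.90625]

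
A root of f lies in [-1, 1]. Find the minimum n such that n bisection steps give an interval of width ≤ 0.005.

Width after n steps is 2/2^n. Need 2^n ≥ 2/0.005 = 400.
2^8 = 256 < 400 ≤ 2^9 = 512, so n = 9.

9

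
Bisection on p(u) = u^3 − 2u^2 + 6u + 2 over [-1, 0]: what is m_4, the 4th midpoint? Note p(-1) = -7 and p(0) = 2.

-0.3125

u = -0.5 gives p = -1.625, negative; keep [-0.5, 0]
u = -0.25 gives p = 0.359375, positive; keep [-0.5, -0.25]
u = -0.375 gives p = -0.583984, negative; keep [-0.375, -0.25]
u = -0.3125 gives p = -0.1008, negative; keep [-0.3125, -0.25]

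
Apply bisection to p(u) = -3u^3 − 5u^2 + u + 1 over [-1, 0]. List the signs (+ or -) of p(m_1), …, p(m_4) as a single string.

-++-

u = -0.5 gives p = -0.375, negative; keep [-0.5, 0]
u = -0.25 gives p = 0.484375, positive; keep [-0.5, -0.25]
u = -0.375 gives p = 0.080078, positive; keep [-0.5, -0.375]
u = -0.4375 gives p = -0.1433, negative; keep [-0.4375, -0.375]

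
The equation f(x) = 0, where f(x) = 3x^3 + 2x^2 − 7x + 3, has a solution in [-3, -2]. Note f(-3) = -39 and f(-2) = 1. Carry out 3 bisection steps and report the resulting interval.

x = -2.5 gives f = -13.875, negative; keep [-2.5, -2]
x = -2.25 gives f = -5.296875, negative; keep [-2.25, -2]
x = -2.125 gives f = -1.880859, negative; keep [-2.125, -2]

[-2.125, -2]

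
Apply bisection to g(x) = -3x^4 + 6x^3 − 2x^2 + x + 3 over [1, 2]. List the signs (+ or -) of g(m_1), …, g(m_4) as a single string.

g(1.5) = 5.0625 > 0, so the root lies in [1.5, 2]
g(1.75) = 2.644531 > 0, so the root lies in [1.75, 2]
g(1.875) = 0.315674 > 0, so the root lies in [1.875, 2]
g(1.9375) = -1.2066 < 0, so the root lies in [1.875, 1.9375]

+++-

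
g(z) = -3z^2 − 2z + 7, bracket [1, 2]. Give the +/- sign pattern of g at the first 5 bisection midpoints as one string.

--+++

z = 1.5 gives g = -2.75, negative; keep [1, 1.5]
z = 1.25 gives g = -0.1875, negative; keep [1, 1.25]
z = 1.125 gives g = 0.953125, positive; keep [1.125, 1.25]
z = 1.1875 gives g = 0.3945, positive; keep [1.1875, 1.25]
z = 1.21875 gives g = 0.1064, positive; keep [1.21875, 1.25]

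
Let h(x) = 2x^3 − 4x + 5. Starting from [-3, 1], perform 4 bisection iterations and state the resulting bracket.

m = -1, h(m) = 7 (+); new bracket [-3, -1]
m = -2, h(m) = -3 (−); new bracket [-2, -1]
m = -1.5, h(m) = 4.25 (+); new bracket [-2, -1.5]
m = -1.75, h(m) = 1.2812 (+); new bracket [-2, -1.75]

[-2, -1.75]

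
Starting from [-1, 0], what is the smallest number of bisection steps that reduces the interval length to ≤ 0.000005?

Width after n steps is 1/2^n. Need 2^n ≥ 1/0.000005 = 200000.
2^17 = 131072 < 200000 ≤ 2^18 = 262144, so n = 18.

18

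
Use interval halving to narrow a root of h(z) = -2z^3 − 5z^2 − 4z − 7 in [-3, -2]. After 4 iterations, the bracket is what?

[-2.3125, -2.25]

midpoint -2.5: h = 3 > 0 → [-2.5, -2]
midpoint -2.25: h = -0.53125 < 0 → [-2.5, -2.25]
midpoint -2.375: h = 1.089844 > 0 → [-2.375, -2.25]
midpoint -2.3125: h = 0.2446 > 0 → [-2.3125, -2.25]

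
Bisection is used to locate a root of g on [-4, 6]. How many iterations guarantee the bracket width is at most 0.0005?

Width after n steps is 10/2^n. Need 2^n ≥ 10/0.0005 = 20000.
2^14 = 16384 < 20000 ≤ 2^15 = 32768, so n = 15.

15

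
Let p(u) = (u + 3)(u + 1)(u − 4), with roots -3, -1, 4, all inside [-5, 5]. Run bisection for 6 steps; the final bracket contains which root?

u = 0 gives p = -12, negative; keep [0, 5]
u = 2.5 gives p = -28.875, negative; keep [2.5, 5]
u = 3.75 gives p = -8.015625, negative; keep [3.75, 5]
u = 4.375 gives p = 14.8652, positive; keep [3.75, 4.375]
u = 4.0625 gives p = 2.2346, positive; keep [3.75, 4.0625]
u = 3.90625 gives p = -3.1766, negative; keep [3.90625, 4.0625]

4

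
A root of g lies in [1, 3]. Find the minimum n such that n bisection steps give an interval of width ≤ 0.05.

6

Width after n steps is 2/2^n. Need 2^n ≥ 2/0.05 = 40.
2^5 = 32 < 40 ≤ 2^6 = 64, so n = 6.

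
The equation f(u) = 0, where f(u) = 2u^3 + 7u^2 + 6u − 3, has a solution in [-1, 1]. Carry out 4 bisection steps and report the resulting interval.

[0.25, 0.375]

u = 0 gives f = -3, negative; keep [0, 1]
u = 0.5 gives f = 2, positive; keep [0, 0.5]
u = 0.25 gives f = -1.03125, negative; keep [0.25, 0.5]
u = 0.375 gives f = 0.3398, positive; keep [0.25, 0.375]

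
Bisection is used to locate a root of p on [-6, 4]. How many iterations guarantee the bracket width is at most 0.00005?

Width after n steps is 10/2^n. Need 2^n ≥ 10/0.00005 = 200000.
2^17 = 131072 < 200000 ≤ 2^18 = 262144, so n = 18.

18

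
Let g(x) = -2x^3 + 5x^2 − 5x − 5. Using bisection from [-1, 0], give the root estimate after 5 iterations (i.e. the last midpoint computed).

-0.59375

g(-0.5) = -1 < 0, so the root lies in [-1, -0.5]
g(-0.75) = 2.40625 > 0, so the root lies in [-0.75, -0.5]
g(-0.625) = 0.566406 > 0, so the root lies in [-0.625, -0.5]
g(-0.5625) = -0.2495 < 0, so the root lies in [-0.625, -0.5625]
g(-0.59375) = 0.1501 > 0, so the root lies in [-0.59375, -0.5625]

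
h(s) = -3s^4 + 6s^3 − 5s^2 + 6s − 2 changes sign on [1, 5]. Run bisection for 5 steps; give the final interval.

s = 3 gives h = -110, negative; keep [1, 3]
s = 2 gives h = -10, negative; keep [1, 2]
s = 1.5 gives h = 0.8125, positive; keep [1.5, 2]
s = 1.75 gives h = -2.793, negative; keep [1.5, 1.75]
s = 1.625 gives h = -0.6257, negative; keep [1.5, 1.625]

[1.5, 1.625]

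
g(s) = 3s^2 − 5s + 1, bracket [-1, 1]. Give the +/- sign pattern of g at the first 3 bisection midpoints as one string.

+--

midpoint 0: g = 1 > 0 → [0, 1]
midpoint 0.5: g = -0.75 < 0 → [0, 0.5]
midpoint 0.25: g = -0.0625 < 0 → [0, 0.25]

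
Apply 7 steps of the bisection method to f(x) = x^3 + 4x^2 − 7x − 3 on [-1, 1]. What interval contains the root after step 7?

midpoint 0: f = -3 < 0 → [-1, 0]
midpoint -0.5: f = 1.375 > 0 → [-0.5, 0]
midpoint -0.25: f = -1.015625 < 0 → [-0.5, -0.25]
midpoint -0.375: f = 0.1348 > 0 → [-0.375, -0.25]
midpoint -0.3125: f = -0.4524 < 0 → [-0.375, -0.3125]
midpoint -0.34375: f = -0.1617 < 0 → [-0.375, -0.34375]
midpoint -0.359375: f = -0.0142 < 0 → [-0.375, -0.359375]

[-0.375, -0.359375]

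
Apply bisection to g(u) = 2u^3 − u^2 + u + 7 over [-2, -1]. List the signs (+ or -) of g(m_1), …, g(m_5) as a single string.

-+---

g(-1.5) = -3.5 < 0, so the root lies in [-1.5, -1]
g(-1.25) = 0.28125 > 0, so the root lies in [-1.5, -1.25]
g(-1.375) = -1.464844 < 0, so the root lies in [-1.375, -1.25]
g(-1.3125) = -0.5571 < 0, so the root lies in [-1.3125, -1.25]
g(-1.28125) = -0.1295 < 0, so the root lies in [-1.28125, -1.25]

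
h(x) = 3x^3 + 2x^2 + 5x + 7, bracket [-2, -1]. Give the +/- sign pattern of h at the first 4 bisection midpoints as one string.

x = -1.5 gives h = -6.125, negative; keep [-1.5, -1]
x = -1.25 gives h = -1.984375, negative; keep [-1.25, -1]
x = -1.125 gives h = -0.365234, negative; keep [-1.125, -1]
x = -1.0625 gives h = 0.3469, positive; keep [-1.125, -1.0625]

---+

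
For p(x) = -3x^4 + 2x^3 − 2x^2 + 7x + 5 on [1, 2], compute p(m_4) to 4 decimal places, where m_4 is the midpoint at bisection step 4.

0.8027

x = 1.5 gives p = 2.5625, positive; keep [1.5, 2]
x = 1.75 gives p = -6.292969, negative; keep [1.5, 1.75]
x = 1.625 gives p = -1.24292, negative; keep [1.5, 1.625]
x = 1.5625 gives p = 0.8027, positive; keep [1.5625, 1.625]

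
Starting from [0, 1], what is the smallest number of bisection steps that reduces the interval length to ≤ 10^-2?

Width after n steps is 1/2^n. Need 2^n ≥ 1/10^-2 = 100.
2^6 = 64 < 100 ≤ 2^7 = 128, so n = 7.

7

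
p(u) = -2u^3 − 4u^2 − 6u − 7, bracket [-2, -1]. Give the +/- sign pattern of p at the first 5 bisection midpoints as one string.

-+++-

m = -1.5, p(m) = -0.25 (−); new bracket [-2, -1.5]
m = -1.75, p(m) = 1.96875 (+); new bracket [-1.75, -1.5]
m = -1.625, p(m) = 0.769531 (+); new bracket [-1.625, -1.5]
m = -1.5625, p(m) = 0.2388 (+); new bracket [-1.5625, -1.5]
m = -1.53125, p(m) = -0.0107 (−); new bracket [-1.5625, -1.53125]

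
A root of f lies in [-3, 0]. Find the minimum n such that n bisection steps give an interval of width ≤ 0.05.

Width after n steps is 3/2^n. Need 2^n ≥ 3/0.05 = 60.
2^5 = 32 < 60 ≤ 2^6 = 64, so n = 6.

6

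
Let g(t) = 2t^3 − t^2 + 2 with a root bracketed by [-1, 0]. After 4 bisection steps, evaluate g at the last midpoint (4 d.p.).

t = -0.5 gives g = 1.5, positive; keep [-1, -0.5]
t = -0.75 gives g = 0.59375, positive; keep [-1, -0.75]
t = -0.875 gives g = -0.105469, negative; keep [-0.875, -0.75]
t = -0.8125 gives g = 0.2671, positive; keep [-0.875, -0.8125]

0.2671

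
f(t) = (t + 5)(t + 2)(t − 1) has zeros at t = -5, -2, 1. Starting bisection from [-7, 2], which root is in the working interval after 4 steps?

f(-2.5) = 4.375 > 0, so the root lies in [-7, -2.5]
f(-4.75) = 3.953125 > 0, so the root lies in [-7, -4.75]
f(-5.875) = -23.310547 < 0, so the root lies in [-5.875, -4.75]
f(-5.3125) = -6.5344 < 0, so the root lies in [-5.3125, -4.75]

-5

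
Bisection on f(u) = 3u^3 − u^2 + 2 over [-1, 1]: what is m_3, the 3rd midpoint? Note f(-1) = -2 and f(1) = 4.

midpoint 0: f = 2 > 0 → [-1, 0]
midpoint -0.5: f = 1.375 > 0 → [-1, -0.5]
midpoint -0.75: f = 0.171875 > 0 → [-1, -0.75]

-0.75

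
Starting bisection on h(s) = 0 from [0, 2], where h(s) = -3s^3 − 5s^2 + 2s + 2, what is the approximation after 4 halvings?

s = 1 gives h = -4, negative; keep [0, 1]
s = 0.5 gives h = 1.375, positive; keep [0.5, 1]
s = 0.75 gives h = -0.578125, negative; keep [0.5, 0.75]
s = 0.625 gives h = 0.5645, positive; keep [0.625, 0.75]

0.625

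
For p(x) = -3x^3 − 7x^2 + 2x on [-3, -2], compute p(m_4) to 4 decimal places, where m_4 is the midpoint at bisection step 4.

midpoint -2.5: p = -1.875 < 0 → [-3, -2.5]
midpoint -2.75: p = 3.953125 > 0 → [-2.75, -2.5]
midpoint -2.625: p = 0.779297 > 0 → [-2.625, -2.5]
midpoint -2.5625: p = -0.6106 < 0 → [-2.625, -2.5625]

-0.6106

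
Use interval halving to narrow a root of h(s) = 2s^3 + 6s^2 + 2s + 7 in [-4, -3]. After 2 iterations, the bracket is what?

[-3.25, -3]

midpoint -3.5: h = -12.25 < 0 → [-3.5, -3]
midpoint -3.25: h = -4.78125 < 0 → [-3.25, -3]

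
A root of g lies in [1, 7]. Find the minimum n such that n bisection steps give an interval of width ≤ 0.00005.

Width after n steps is 6/2^n. Need 2^n ≥ 6/0.00005 = 120000.
2^16 = 65536 < 120000 ≤ 2^17 = 131072, so n = 17.

17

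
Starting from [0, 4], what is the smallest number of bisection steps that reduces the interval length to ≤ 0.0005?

13

Width after n steps is 4/2^n. Need 2^n ≥ 4/0.0005 = 8000.
2^12 = 4096 < 8000 ≤ 2^13 = 8192, so n = 13.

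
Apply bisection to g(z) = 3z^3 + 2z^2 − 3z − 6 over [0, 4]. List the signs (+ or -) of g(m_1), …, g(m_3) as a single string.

+-+

midpoint 2: g = 20 > 0 → [0, 2]
midpoint 1: g = -4 < 0 → [1, 2]
midpoint 1.5: g = 4.125 > 0 → [1, 1.5]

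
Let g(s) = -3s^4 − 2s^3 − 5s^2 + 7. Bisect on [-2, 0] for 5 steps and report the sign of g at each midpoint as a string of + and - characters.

s = -1 gives g = 1, positive; keep [-2, -1]
s = -1.5 gives g = -12.6875, negative; keep [-1.5, -1]
s = -1.25 gives g = -4.230469, negative; keep [-1.25, -1]
s = -1.125 gives g = -1.2859, negative; keep [-1.125, -1]
s = -1.0625 gives g = -0.0689, negative; keep [-1.0625, -1]

+----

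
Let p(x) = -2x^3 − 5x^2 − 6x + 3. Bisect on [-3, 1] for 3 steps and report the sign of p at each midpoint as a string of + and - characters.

m = -1, p(m) = 6 (+); new bracket [-1, 1]
m = 0, p(m) = 3 (+); new bracket [0, 1]
m = 0.5, p(m) = -1.5 (−); new bracket [0, 0.5]

++-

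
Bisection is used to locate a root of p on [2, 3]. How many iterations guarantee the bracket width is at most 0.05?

5

Width after n steps is 1/2^n. Need 2^n ≥ 1/0.05 = 20.
2^4 = 16 < 20 ≤ 2^5 = 32, so n = 5.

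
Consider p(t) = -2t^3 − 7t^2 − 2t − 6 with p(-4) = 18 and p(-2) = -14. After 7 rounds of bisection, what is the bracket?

[-3.46875, -3.453125]

p(-3) = -9 < 0, so the root lies in [-4, -3]
p(-3.5) = 1 > 0, so the root lies in [-3.5, -3]
p(-3.25) = -4.78125 < 0, so the root lies in [-3.5, -3.25]
p(-3.375) = -2.0977 < 0, so the root lies in [-3.5, -3.375]
p(-3.4375) = -0.6021 < 0, so the root lies in [-3.5, -3.4375]
p(-3.46875) = 0.1855 > 0, so the root lies in [-3.46875, -3.4375]
p(-3.453125) = -0.2116 < 0, so the root lies in [-3.46875, -3.453125]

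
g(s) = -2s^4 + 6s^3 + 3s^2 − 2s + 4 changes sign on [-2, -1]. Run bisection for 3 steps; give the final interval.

m = -1.5, g(m) = -16.625 (−); new bracket [-1.5, -1]
m = -1.25, g(m) = -5.414062 (−); new bracket [-1.25, -1]
m = -1.125, g(m) = -1.699707 (−); new bracket [-1.125, -1]

[-1.125, -1]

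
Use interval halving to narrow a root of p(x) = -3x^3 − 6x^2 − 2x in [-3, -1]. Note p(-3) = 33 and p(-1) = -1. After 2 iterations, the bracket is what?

[-2, -1.5]

x = -2 gives p = 4, positive; keep [-2, -1]
x = -1.5 gives p = -0.375, negative; keep [-2, -1.5]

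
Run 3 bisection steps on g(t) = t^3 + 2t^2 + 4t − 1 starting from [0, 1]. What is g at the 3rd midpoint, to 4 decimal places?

-0.4668

t = 0.5 gives g = 1.625, positive; keep [0, 0.5]
t = 0.25 gives g = 0.140625, positive; keep [0, 0.25]
t = 0.125 gives g = -0.466797, negative; keep [0.125, 0.25]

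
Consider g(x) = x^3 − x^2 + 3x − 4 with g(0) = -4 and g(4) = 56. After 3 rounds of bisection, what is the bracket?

[1, 1.5]

m = 2, g(m) = 6 (+); new bracket [0, 2]
m = 1, g(m) = -1 (−); new bracket [1, 2]
m = 1.5, g(m) = 1.625 (+); new bracket [1, 1.5]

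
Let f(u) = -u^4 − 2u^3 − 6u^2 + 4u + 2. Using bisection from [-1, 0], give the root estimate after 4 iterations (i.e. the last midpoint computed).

-0.3125

m = -0.5, f(m) = -1.3125 (−); new bracket [-0.5, 0]
m = -0.25, f(m) = 0.652344 (+); new bracket [-0.5, -0.25]
m = -0.375, f(m) = -0.258057 (−); new bracket [-0.375, -0.25]
m = -0.3125, f(m) = 0.2156 (+); new bracket [-0.375, -0.3125]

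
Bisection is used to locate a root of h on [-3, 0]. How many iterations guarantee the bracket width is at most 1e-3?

Width after n steps is 3/2^n. Need 2^n ≥ 3/1e-3 = 3000.
2^11 = 2048 < 3000 ≤ 2^12 = 4096, so n = 12.

12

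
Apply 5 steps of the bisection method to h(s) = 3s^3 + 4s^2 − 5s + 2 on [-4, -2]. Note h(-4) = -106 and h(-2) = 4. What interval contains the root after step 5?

midpoint -3: h = -28 < 0 → [-3, -2]
midpoint -2.5: h = -7.375 < 0 → [-2.5, -2]
midpoint -2.25: h = -0.671875 < 0 → [-2.25, -2]
midpoint -2.125: h = 1.9004 > 0 → [-2.25, -2.125]
midpoint -2.1875: h = 0.6755 > 0 → [-2.25, -2.1875]

[-2.25, -2.1875]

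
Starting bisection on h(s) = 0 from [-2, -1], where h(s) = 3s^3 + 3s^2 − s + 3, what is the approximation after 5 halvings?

s = -1.5 gives h = 1.125, positive; keep [-2, -1.5]
s = -1.75 gives h = -2.140625, negative; keep [-1.75, -1.5]
s = -1.625 gives h = -0.326172, negative; keep [-1.625, -1.5]
s = -1.5625 gives h = 0.4426, positive; keep [-1.625, -1.5625]
s = -1.59375 gives h = 0.0693, positive; keep [-1.625, -1.59375]

-1.59375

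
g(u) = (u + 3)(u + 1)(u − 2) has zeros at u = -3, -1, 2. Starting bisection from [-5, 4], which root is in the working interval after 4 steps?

2

m = -0.5, g(m) = -3.125 (−); new bracket [-0.5, 4]
m = 1.75, g(m) = -3.265625 (−); new bracket [1.75, 4]
m = 2.875, g(m) = 19.919922 (+); new bracket [1.75, 2.875]
m = 2.3125, g(m) = 5.4993 (+); new bracket [1.75, 2.3125]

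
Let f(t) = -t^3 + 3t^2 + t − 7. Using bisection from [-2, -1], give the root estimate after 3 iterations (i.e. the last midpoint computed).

f(-1.5) = 1.625 > 0, so the root lies in [-1.5, -1]
f(-1.25) = -1.609375 < 0, so the root lies in [-1.5, -1.25]
f(-1.375) = -0.103516 < 0, so the root lies in [-1.5, -1.375]

-1.375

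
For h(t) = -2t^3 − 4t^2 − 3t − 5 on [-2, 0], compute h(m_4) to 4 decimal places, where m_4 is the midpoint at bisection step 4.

-0.2539

h(-1) = -4 < 0, so the root lies in [-2, -1]
h(-1.5) = -2.75 < 0, so the root lies in [-2, -1.5]
h(-1.75) = -1.28125 < 0, so the root lies in [-2, -1.75]
h(-1.875) = -0.2539 < 0, so the root lies in [-2, -1.875]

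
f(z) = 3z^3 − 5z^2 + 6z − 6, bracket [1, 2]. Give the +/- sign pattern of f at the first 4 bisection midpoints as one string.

f(1.5) = 1.875 > 0, so the root lies in [1, 1.5]
f(1.25) = -0.453125 < 0, so the root lies in [1.25, 1.5]
f(1.375) = 0.595703 > 0, so the root lies in [1.25, 1.375]
f(1.3125) = 0.0447 > 0, so the root lies in [1.25, 1.3125]

+-++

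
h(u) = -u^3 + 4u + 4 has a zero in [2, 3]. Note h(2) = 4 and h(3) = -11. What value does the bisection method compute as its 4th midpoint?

m = 2.5, h(m) = -1.625 (−); new bracket [2, 2.5]
m = 2.25, h(m) = 1.609375 (+); new bracket [2.25, 2.5]
m = 2.375, h(m) = 0.103516 (+); new bracket [2.375, 2.5]
m = 2.4375, h(m) = -0.7322 (−); new bracket [2.375, 2.4375]

2.4375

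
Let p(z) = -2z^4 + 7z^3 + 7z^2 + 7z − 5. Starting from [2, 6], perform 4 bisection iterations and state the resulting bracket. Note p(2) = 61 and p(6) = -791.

[4.25, 4.5]

p(4) = 71 > 0, so the root lies in [4, 6]
p(5) = -170 < 0, so the root lies in [4, 5]
p(4.5) = -14 < 0, so the root lies in [4, 4.5]
p(4.25) = 36.0391 > 0, so the root lies in [4.25, 4.5]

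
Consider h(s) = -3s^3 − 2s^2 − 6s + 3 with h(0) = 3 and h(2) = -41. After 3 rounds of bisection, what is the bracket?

[0.25, 0.5]

h(1) = -8 < 0, so the root lies in [0, 1]
h(0.5) = -0.875 < 0, so the root lies in [0, 0.5]
h(0.25) = 1.328125 > 0, so the root lies in [0.25, 0.5]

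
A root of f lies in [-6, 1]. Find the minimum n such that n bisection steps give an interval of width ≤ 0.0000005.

Width after n steps is 7/2^n. Need 2^n ≥ 7/0.0000005 = 14000000.
2^23 = 8388608 < 14000000 ≤ 2^24 = 16777216, so n = 24.

24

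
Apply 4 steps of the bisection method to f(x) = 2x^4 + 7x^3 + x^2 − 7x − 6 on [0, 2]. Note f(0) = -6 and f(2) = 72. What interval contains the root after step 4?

[1, 1.125]

m = 1, f(m) = -3 (−); new bracket [1, 2]
m = 1.5, f(m) = 19.5 (+); new bracket [1, 1.5]
m = 1.25, f(m) = 5.367188 (+); new bracket [1, 1.25]
m = 1.125, f(m) = 0.561 (+); new bracket [1, 1.125]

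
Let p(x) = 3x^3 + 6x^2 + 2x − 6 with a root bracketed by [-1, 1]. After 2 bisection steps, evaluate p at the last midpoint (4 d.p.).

m = 0, p(m) = -6 (−); new bracket [0, 1]
m = 0.5, p(m) = -3.125 (−); new bracket [0.5, 1]

-3.1250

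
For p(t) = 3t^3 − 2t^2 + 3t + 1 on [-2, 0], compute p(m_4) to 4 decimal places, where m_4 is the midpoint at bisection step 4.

-0.5645

midpoint -1: p = -7 < 0 → [-1, 0]
midpoint -0.5: p = -1.375 < 0 → [-0.5, 0]
midpoint -0.25: p = 0.078125 > 0 → [-0.5, -0.25]
midpoint -0.375: p = -0.5645 < 0 → [-0.375, -0.25]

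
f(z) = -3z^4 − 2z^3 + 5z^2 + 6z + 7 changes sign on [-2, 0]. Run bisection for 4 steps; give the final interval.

z = -1 gives f = 5, positive; keep [-2, -1]
z = -1.5 gives f = 0.8125, positive; keep [-2, -1.5]
z = -1.75 gives f = -5.605469, negative; keep [-1.75, -1.5]
z = -1.625 gives f = -1.8835, negative; keep [-1.625, -1.5]

[-1.625, -1.5]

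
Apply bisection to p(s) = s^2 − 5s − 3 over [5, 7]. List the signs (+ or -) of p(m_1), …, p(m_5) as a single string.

+-+++

s = 6 gives p = 3, positive; keep [5, 6]
s = 5.5 gives p = -0.25, negative; keep [5.5, 6]
s = 5.75 gives p = 1.3125, positive; keep [5.5, 5.75]
s = 5.625 gives p = 0.5156, positive; keep [5.5, 5.625]
s = 5.5625 gives p = 0.1289, positive; keep [5.5, 5.5625]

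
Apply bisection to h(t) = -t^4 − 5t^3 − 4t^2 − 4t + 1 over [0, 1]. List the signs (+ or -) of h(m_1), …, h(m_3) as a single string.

h(0.5) = -2.6875 < 0, so the root lies in [0, 0.5]
h(0.25) = -0.332031 < 0, so the root lies in [0, 0.25]
h(0.125) = 0.42749 > 0, so the root lies in [0.125, 0.25]

--+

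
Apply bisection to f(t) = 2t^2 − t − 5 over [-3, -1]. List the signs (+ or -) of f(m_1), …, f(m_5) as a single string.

++-+-

midpoint -2: f = 5 > 0 → [-2, -1]
midpoint -1.5: f = 1 > 0 → [-1.5, -1]
midpoint -1.25: f = -0.625 < 0 → [-1.5, -1.25]
midpoint -1.375: f = 0.1562 > 0 → [-1.375, -1.25]
midpoint -1.3125: f = -0.2422 < 0 → [-1.375, -1.3125]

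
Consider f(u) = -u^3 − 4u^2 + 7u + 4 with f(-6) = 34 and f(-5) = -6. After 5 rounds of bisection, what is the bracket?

midpoint -5.5: f = 10.875 > 0 → [-5.5, -5]
midpoint -5.25: f = 1.703125 > 0 → [-5.25, -5]
midpoint -5.125: f = -2.326172 < 0 → [-5.25, -5.125]
midpoint -5.1875: f = -0.3567 < 0 → [-5.25, -5.1875]
midpoint -5.21875: f = 0.6618 > 0 → [-5.21875, -5.1875]

[-5.21875, -5.1875]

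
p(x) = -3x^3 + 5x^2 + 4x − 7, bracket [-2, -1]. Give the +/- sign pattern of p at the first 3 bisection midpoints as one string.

m = -1.5, p(m) = 8.375 (+); new bracket [-1.5, -1]
m = -1.25, p(m) = 1.671875 (+); new bracket [-1.25, -1]
m = -1.125, p(m) = -0.900391 (−); new bracket [-1.25, -1.125]

++-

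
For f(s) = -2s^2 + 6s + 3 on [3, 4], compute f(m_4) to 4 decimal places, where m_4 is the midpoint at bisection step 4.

s = 3.5 gives f = -0.5, negative; keep [3, 3.5]
s = 3.25 gives f = 1.375, positive; keep [3.25, 3.5]
s = 3.375 gives f = 0.46875, positive; keep [3.375, 3.5]
s = 3.4375 gives f = -0.0078, negative; keep [3.375, 3.4375]

-0.0078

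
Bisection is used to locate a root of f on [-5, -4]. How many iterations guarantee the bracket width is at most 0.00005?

Width after n steps is 1/2^n. Need 2^n ≥ 1/0.00005 = 20000.
2^14 = 16384 < 20000 ≤ 2^15 = 32768, so n = 15.

15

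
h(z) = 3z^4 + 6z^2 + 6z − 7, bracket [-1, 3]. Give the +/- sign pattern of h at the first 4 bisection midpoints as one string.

+--+

h(1) = 8 > 0, so the root lies in [-1, 1]
h(0) = -7 < 0, so the root lies in [0, 1]
h(0.5) = -2.3125 < 0, so the root lies in [0.5, 1]
h(0.75) = 1.8242 > 0, so the root lies in [0.5, 0.75]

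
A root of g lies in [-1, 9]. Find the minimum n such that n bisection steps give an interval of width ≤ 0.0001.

17

Width after n steps is 10/2^n. Need 2^n ≥ 10/0.0001 = 100000.
2^16 = 65536 < 100000 ≤ 2^17 = 131072, so n = 17.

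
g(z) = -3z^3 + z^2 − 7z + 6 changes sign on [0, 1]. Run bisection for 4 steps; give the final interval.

[0.75, 0.8125]

g(0.5) = 2.375 > 0, so the root lies in [0.5, 1]
g(0.75) = 0.046875 > 0, so the root lies in [0.75, 1]
g(0.875) = -1.369141 < 0, so the root lies in [0.75, 0.875]
g(0.8125) = -0.6365 < 0, so the root lies in [0.75, 0.8125]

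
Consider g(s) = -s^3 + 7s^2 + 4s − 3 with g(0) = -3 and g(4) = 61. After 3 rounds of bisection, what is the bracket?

[0, 0.5]

m = 2, g(m) = 25 (+); new bracket [0, 2]
m = 1, g(m) = 7 (+); new bracket [0, 1]
m = 0.5, g(m) = 0.625 (+); new bracket [0, 0.5]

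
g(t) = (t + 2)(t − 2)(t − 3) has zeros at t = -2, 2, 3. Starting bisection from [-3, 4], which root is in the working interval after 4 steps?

t = 0.5 gives g = 9.375, positive; keep [-3, 0.5]
t = -1.25 gives g = 10.359375, positive; keep [-3, -1.25]
t = -2.125 gives g = -2.642578, negative; keep [-2.125, -1.25]
t = -1.6875 gives g = 5.4016, positive; keep [-2.125, -1.6875]

-2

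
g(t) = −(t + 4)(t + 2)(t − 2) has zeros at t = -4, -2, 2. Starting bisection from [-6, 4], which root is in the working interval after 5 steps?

2

t = -1 gives g = 9, positive; keep [-1, 4]
t = 1.5 gives g = 9.625, positive; keep [1.5, 4]
t = 2.75 gives g = -24.046875, negative; keep [1.5, 2.75]
t = 2.125 gives g = -3.1582, negative; keep [1.5, 2.125]
t = 1.8125 gives g = 4.155, positive; keep [1.8125, 2.125]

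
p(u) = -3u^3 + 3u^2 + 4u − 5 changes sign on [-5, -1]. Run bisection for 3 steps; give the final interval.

[-1.5, -1]

midpoint -3: p = 91 > 0 → [-3, -1]
midpoint -2: p = 23 > 0 → [-2, -1]
midpoint -1.5: p = 5.875 > 0 → [-1.5, -1]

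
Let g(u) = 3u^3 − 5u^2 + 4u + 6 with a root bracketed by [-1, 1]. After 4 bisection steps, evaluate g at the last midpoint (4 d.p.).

m = 0, g(m) = 6 (+); new bracket [-1, 0]
m = -0.5, g(m) = 2.375 (+); new bracket [-1, -0.5]
m = -0.75, g(m) = -1.078125 (−); new bracket [-0.75, -0.5]
m = -0.625, g(m) = 0.8145 (+); new bracket [-0.75, -0.625]

0.8145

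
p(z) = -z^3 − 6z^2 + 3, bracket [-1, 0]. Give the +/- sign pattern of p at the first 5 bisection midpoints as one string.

p(-0.5) = 1.625 > 0, so the root lies in [-1, -0.5]
p(-0.75) = 0.046875 > 0, so the root lies in [-1, -0.75]
p(-0.875) = -0.923828 < 0, so the root lies in [-0.875, -0.75]
p(-0.8125) = -0.4246 < 0, so the root lies in [-0.8125, -0.75]
p(-0.78125) = -0.1853 < 0, so the root lies in [-0.78125, -0.75]

++---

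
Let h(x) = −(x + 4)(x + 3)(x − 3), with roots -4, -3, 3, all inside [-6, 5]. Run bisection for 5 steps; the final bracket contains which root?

3

h(-0.5) = 30.625 > 0, so the root lies in [-0.5, 5]
h(2.25) = 24.609375 > 0, so the root lies in [2.25, 5]
h(3.625) = -31.572266 < 0, so the root lies in [2.25, 3.625]
h(2.9375) = 2.5745 > 0, so the root lies in [2.9375, 3.625]
h(3.28125) = -12.8631 < 0, so the root lies in [2.9375, 3.28125]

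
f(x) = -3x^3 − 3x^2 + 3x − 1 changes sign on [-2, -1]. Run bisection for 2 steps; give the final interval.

[-1.75, -1.5]

f(-1.5) = -2.125 < 0, so the root lies in [-2, -1.5]
f(-1.75) = 0.640625 > 0, so the root lies in [-1.75, -1.5]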